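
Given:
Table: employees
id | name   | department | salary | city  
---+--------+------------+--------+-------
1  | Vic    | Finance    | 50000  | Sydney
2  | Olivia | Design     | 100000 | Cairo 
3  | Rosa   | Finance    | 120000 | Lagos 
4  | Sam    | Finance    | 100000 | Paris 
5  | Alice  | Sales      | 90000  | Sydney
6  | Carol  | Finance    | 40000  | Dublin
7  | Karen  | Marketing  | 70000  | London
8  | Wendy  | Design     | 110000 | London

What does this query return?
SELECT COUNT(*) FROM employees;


COUNT(*) counts all rows

8


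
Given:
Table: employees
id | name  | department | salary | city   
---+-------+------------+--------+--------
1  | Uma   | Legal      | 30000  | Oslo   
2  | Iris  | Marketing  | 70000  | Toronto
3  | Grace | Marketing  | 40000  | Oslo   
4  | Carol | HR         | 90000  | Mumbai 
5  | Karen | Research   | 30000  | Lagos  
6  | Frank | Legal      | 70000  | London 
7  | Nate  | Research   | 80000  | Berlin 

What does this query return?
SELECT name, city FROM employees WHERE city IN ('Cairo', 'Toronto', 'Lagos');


Filtering: city IN ('Cairo', 'Toronto', 'Lagos')
Matching: 2 rows

2 rows:
Iris, Toronto
Karen, Lagos


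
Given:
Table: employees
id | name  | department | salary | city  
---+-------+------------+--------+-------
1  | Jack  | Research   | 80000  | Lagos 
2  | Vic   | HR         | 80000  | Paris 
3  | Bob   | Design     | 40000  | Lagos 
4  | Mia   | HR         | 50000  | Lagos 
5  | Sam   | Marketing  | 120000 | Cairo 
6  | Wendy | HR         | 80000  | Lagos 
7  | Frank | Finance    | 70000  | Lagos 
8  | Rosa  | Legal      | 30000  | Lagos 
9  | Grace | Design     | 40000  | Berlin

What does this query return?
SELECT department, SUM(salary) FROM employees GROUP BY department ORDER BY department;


Summing salary within each department:
  Design: 40000 + 40000 = 80000
  Finance: 70000 = 70000
  HR: 80000 + 50000 + 80000 = 210000
  Legal: 30000 = 30000
  Marketing: 120000 = 120000
  Research: 80000 = 80000


6 groups:
Design, 80000
Finance, 70000
HR, 210000
Legal, 30000
Marketing, 120000
Research, 80000


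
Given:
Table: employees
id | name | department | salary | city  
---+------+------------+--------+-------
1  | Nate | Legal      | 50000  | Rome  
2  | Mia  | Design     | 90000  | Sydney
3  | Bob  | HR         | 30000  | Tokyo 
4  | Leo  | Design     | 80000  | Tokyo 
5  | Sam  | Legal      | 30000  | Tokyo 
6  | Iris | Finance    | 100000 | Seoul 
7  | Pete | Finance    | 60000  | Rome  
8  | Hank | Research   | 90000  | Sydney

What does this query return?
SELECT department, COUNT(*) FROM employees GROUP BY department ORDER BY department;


Assigning each row to its department group:
  Nate -> Legal
  Mia -> Design
  Bob -> HR
  Leo -> Design
  Sam -> Legal
  Iris -> Finance
  Pete -> Finance
  Hank -> Research


5 groups:
Design, 2
Finance, 2
HR, 1
Legal, 2
Research, 1


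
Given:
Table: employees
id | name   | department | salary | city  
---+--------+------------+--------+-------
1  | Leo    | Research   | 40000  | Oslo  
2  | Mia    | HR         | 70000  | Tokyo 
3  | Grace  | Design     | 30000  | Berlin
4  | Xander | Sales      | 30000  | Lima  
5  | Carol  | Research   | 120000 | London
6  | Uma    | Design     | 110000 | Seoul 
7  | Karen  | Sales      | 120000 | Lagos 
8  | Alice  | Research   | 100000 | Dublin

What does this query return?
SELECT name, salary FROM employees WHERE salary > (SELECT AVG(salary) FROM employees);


Subquery: AVG(salary) = 77500.0
Filtering: salary > 77500.0
  Carol (120000) -> MATCH
  Uma (110000) -> MATCH
  Karen (120000) -> MATCH
  Alice (100000) -> MATCH


4 rows:
Carol, 120000
Uma, 110000
Karen, 120000
Alice, 100000


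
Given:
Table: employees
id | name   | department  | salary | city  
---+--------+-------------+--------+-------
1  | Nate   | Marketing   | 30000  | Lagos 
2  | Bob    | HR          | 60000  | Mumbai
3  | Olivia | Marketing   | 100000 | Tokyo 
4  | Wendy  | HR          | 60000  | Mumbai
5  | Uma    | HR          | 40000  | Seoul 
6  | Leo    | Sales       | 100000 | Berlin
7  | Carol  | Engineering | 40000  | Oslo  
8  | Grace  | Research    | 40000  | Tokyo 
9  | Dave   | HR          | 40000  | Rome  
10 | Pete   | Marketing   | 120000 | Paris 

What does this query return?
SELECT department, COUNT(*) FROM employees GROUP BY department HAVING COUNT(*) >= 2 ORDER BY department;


Groups with count >= 2:
  HR: 4 -> PASS
  Marketing: 3 -> PASS
  Engineering: 1 -> filtered out
  Research: 1 -> filtered out
  Sales: 1 -> filtered out


2 groups:
HR, 4
Marketing, 3


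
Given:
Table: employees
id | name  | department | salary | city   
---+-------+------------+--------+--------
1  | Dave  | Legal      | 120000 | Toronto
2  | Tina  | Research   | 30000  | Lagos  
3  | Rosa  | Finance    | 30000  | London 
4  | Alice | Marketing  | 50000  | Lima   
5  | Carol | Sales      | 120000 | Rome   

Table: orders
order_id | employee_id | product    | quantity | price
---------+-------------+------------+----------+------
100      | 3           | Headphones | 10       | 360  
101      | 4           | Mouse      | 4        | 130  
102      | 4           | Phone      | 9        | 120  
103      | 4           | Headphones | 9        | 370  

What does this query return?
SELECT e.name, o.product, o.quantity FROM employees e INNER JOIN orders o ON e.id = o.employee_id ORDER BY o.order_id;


Joining employees.id = orders.employee_id:
  employee Rosa (id=3) -> order Headphones
  employee Alice (id=4) -> order Mouse
  employee Alice (id=4) -> order Phone
  employee Alice (id=4) -> order Headphones


4 rows:
Rosa, Headphones, 10
Alice, Mouse, 4
Alice, Phone, 9
Alice, Headphones, 9


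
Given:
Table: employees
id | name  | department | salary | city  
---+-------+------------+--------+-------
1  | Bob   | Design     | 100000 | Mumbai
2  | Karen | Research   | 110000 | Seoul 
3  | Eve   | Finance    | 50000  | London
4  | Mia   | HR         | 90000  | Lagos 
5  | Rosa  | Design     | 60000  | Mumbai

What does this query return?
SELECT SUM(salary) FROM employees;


SUM(salary) = 100000 + 110000 + 50000 + 90000 + 60000 = 410000

410000


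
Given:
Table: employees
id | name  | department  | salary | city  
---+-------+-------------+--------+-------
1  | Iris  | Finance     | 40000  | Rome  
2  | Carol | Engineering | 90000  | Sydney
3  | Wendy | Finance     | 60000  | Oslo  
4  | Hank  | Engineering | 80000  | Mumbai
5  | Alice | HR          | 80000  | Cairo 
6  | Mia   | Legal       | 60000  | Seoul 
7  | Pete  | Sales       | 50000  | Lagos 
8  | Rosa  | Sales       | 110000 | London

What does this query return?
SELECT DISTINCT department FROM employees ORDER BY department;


All 'department' values (row order): Finance, Engineering, Finance, Engineering, HR, Legal, Sales, Sales
Removing duplicates leaves 5 unique value(s).

5 values:
Engineering
Finance
HR
Legal
Sales


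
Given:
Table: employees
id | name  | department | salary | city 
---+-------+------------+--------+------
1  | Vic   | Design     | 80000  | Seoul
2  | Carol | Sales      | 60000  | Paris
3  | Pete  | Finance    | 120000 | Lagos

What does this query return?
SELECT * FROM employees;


SELECT * returns all 3 rows with all columns

3 rows:
1, Vic, Design, 80000, Seoul
2, Carol, Sales, 60000, Paris
3, Pete, Finance, 120000, Lagos


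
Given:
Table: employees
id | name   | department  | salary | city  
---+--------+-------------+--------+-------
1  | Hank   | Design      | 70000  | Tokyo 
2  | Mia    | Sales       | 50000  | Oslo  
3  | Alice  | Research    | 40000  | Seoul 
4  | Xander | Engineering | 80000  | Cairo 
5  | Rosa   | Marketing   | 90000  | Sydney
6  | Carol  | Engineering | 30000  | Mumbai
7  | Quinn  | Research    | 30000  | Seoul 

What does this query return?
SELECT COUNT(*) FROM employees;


COUNT(*) counts all rows

7


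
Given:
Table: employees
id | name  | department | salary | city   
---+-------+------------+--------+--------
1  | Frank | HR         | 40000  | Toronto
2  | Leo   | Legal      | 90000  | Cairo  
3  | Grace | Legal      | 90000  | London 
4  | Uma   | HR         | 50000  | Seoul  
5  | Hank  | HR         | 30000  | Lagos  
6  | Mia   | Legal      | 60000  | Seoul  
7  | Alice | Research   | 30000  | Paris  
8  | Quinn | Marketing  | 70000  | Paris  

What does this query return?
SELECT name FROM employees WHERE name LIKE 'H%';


LIKE 'H%' matches names starting with 'H'
Matching: 1

1 rows:
Hank


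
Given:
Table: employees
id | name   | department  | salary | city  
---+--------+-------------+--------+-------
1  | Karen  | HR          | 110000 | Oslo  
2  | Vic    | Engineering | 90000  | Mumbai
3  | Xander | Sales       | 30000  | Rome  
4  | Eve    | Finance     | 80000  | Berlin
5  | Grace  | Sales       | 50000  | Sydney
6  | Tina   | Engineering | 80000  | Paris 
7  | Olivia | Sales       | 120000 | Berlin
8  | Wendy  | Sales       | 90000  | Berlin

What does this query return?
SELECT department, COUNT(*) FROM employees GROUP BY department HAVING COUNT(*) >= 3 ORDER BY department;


Groups with count >= 3:
  Sales: 4 -> PASS
  Engineering: 2 -> filtered out
  Finance: 1 -> filtered out
  HR: 1 -> filtered out


1 groups:
Sales, 4


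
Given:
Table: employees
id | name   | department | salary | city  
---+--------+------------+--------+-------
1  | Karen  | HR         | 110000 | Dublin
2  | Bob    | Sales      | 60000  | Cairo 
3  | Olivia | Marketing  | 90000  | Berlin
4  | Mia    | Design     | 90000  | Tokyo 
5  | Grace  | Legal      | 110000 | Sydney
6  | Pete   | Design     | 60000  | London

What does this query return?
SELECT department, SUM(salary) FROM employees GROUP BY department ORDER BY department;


Summing salary within each department:
  Design: 90000 + 60000 = 150000
  HR: 110000 = 110000
  Legal: 110000 = 110000
  Marketing: 90000 = 90000
  Sales: 60000 = 60000


5 groups:
Design, 150000
HR, 110000
Legal, 110000
Marketing, 90000
Sales, 60000


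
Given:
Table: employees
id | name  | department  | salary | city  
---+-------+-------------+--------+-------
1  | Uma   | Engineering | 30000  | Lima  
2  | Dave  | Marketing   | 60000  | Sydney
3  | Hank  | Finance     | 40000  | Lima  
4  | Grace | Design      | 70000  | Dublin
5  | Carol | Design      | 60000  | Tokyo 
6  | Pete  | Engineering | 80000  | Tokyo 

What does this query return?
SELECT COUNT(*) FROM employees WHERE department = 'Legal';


Counting rows where department = 'Legal'


0


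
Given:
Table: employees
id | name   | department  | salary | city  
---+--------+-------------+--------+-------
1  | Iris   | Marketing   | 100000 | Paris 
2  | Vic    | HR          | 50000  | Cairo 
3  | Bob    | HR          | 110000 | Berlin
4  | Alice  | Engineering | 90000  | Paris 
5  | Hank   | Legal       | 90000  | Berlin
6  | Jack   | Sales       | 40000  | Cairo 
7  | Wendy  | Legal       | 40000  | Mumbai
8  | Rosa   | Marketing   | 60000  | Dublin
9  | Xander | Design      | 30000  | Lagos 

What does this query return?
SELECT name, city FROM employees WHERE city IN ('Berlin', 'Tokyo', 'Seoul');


Filtering: city IN ('Berlin', 'Tokyo', 'Seoul')
Matching: 2 rows

2 rows:
Bob, Berlin
Hank, Berlin


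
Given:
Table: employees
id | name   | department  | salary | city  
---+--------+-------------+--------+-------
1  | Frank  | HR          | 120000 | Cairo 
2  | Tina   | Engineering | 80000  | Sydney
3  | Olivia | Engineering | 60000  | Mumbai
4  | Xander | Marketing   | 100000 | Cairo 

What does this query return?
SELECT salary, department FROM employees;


Projecting columns: salary, department

4 rows:
120000, HR
80000, Engineering
60000, Engineering
100000, Marketing


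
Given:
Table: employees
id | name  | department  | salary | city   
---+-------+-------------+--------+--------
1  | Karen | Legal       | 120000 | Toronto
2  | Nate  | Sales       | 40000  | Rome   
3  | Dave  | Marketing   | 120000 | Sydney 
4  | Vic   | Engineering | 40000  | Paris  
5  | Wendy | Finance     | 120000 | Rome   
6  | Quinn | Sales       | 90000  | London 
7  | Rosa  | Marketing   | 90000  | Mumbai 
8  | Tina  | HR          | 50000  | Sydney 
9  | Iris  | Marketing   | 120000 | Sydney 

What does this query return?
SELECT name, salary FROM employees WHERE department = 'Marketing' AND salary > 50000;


Filtering: department = 'Marketing' AND salary > 50000
Matching: 3 rows

3 rows:
Dave, 120000
Rosa, 90000
Iris, 120000


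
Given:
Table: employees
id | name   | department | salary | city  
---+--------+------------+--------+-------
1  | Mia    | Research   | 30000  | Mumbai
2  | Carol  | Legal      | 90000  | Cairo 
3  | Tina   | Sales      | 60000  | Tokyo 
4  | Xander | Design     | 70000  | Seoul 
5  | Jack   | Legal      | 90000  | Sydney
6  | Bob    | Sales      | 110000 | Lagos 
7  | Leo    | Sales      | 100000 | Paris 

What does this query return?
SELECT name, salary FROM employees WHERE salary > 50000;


Filtering: salary > 50000
Matching: 6 rows

6 rows:
Carol, 90000
Tina, 60000
Xander, 70000
Jack, 90000
Bob, 110000
Leo, 100000


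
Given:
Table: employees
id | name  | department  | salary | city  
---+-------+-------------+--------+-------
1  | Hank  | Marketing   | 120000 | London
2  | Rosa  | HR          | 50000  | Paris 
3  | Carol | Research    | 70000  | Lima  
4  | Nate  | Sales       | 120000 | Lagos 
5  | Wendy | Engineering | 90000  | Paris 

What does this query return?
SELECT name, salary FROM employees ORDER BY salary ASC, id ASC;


Sorting by salary ASC, then id ASC for ties

5 rows:
Rosa, 50000
Carol, 70000
Wendy, 90000
Hank, 120000
Nate, 120000


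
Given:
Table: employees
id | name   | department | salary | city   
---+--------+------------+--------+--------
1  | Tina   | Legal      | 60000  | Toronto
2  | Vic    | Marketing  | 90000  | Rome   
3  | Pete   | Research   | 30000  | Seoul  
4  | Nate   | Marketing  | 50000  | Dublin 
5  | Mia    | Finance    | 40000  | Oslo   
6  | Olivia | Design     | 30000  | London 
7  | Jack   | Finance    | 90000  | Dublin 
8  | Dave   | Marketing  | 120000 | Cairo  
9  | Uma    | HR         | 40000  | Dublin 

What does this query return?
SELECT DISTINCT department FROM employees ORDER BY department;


All 'department' values (row order): Legal, Marketing, Research, Marketing, Finance, Design, Finance, Marketing, HR
Removing duplicates leaves 6 unique value(s).

6 values:
Design
Finance
HR
Legal
Marketing
Research


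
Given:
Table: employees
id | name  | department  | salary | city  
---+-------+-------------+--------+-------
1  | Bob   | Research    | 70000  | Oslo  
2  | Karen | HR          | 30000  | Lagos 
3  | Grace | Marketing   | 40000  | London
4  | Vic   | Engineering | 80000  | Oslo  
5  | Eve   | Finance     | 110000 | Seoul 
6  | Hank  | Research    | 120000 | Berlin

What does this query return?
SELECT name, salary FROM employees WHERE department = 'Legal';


Filtering: department = 'Legal'
Matching rows: 0

Empty result set (0 rows)


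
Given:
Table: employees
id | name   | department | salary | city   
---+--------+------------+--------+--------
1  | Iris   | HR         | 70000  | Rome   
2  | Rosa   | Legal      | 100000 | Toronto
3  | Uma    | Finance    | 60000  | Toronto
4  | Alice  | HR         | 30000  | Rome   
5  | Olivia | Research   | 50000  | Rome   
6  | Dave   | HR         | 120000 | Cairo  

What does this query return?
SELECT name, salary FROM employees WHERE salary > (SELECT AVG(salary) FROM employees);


Subquery: AVG(salary) = 71666.67
Filtering: salary > 71666.67
  Rosa (100000) -> MATCH
  Dave (120000) -> MATCH


2 rows:
Rosa, 100000
Dave, 120000


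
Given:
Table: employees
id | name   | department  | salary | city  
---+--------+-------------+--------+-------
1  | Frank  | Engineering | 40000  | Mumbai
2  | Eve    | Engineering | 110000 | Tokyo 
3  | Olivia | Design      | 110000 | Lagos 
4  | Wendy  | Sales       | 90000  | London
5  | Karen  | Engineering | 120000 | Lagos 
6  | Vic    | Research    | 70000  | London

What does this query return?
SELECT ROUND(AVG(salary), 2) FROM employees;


SUM(salary) = 540000
COUNT = 6
ROUND(AVG, 2) = ROUND(540000 / 6, 2) = 90000.0

90000.0


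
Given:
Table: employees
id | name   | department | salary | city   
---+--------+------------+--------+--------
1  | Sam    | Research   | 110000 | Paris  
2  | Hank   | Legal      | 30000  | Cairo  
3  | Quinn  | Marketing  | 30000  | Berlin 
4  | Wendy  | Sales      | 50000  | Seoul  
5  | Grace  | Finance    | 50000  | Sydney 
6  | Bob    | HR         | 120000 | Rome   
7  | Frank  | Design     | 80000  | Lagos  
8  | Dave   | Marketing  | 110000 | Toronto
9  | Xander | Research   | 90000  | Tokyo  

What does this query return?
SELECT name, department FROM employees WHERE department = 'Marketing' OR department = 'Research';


Filtering: department = 'Marketing' OR 'Research'
Matching: 4 rows

4 rows:
Sam, Research
Quinn, Marketing
Dave, Marketing
Xander, Research


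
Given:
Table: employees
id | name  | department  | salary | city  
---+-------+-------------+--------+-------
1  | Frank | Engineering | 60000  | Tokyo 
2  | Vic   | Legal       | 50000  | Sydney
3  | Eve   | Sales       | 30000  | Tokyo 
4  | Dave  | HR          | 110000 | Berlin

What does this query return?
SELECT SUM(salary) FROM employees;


SUM(salary) = 60000 + 50000 + 30000 + 110000 = 250000

250000


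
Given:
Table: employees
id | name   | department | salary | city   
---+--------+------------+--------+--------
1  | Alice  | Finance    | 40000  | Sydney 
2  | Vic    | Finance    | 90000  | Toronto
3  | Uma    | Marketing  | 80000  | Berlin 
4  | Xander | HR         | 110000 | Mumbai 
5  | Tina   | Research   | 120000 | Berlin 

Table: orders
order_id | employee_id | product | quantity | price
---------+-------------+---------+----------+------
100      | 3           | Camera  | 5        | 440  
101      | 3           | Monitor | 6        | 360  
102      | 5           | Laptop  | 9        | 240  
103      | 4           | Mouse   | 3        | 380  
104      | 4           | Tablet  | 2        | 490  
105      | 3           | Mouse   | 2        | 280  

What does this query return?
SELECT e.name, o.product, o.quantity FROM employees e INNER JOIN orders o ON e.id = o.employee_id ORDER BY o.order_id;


Joining employees.id = orders.employee_id:
  employee Uma (id=3) -> order Camera
  employee Uma (id=3) -> order Monitor
  employee Tina (id=5) -> order Laptop
  employee Xander (id=4) -> order Mouse
  employee Xander (id=4) -> order Tablet
  employee Uma (id=3) -> order Mouse


6 rows:
Uma, Camera, 5
Uma, Monitor, 6
Tina, Laptop, 9
Xander, Mouse, 3
Xander, Tablet, 2
Uma, Mouse, 2


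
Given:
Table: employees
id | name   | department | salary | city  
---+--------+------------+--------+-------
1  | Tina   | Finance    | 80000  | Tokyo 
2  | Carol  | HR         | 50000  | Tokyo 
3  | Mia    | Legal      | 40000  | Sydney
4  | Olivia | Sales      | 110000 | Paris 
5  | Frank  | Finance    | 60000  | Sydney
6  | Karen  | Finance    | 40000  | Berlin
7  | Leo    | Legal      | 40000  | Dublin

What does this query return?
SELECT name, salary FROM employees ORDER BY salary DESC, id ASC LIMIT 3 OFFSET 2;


Sort by salary DESC (id ASC tiebreak), then skip 2 and take 3
Rows 3 through 5

3 rows:
Frank, 60000
Carol, 50000
Mia, 40000


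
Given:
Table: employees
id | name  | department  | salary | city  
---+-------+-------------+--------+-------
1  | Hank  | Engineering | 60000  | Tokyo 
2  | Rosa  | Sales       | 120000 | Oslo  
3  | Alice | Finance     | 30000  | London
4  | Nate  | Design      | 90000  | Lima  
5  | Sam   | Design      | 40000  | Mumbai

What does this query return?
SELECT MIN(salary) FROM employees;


Salaries: 60000, 120000, 30000, 90000, 40000
MIN = 30000

30000


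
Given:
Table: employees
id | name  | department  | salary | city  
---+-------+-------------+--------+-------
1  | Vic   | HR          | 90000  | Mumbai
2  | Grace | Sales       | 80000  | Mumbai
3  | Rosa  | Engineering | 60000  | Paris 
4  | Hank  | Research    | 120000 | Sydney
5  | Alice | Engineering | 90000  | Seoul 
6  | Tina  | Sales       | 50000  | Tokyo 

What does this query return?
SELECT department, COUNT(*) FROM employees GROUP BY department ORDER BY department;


Assigning each row to its department group:
  Vic -> HR
  Grace -> Sales
  Rosa -> Engineering
  Hank -> Research
  Alice -> Engineering
  Tina -> Sales


4 groups:
Engineering, 2
HR, 1
Research, 1
Sales, 2


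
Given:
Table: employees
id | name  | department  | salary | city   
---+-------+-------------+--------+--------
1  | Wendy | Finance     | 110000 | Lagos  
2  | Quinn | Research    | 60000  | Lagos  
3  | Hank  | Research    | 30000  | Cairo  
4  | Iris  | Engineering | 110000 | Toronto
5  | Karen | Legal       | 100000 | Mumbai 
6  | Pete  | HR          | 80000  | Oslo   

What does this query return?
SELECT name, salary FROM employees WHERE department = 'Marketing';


Filtering: department = 'Marketing'
Matching rows: 0

Empty result set (0 rows)


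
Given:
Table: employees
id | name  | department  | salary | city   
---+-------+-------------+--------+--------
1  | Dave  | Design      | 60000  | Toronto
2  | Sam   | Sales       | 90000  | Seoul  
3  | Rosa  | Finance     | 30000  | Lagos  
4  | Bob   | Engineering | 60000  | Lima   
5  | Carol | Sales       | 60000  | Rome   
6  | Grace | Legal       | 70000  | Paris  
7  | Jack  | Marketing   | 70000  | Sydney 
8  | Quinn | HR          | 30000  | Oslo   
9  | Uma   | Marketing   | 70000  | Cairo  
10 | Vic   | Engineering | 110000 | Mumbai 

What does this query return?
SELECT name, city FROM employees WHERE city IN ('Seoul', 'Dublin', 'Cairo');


Filtering: city IN ('Seoul', 'Dublin', 'Cairo')
Matching: 2 rows

2 rows:
Sam, Seoul
Uma, Cairo


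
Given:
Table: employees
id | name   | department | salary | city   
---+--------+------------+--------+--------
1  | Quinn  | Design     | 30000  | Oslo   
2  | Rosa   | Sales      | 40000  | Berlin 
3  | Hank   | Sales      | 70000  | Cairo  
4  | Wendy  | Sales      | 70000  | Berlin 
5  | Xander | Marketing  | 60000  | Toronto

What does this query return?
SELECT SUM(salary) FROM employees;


SUM(salary) = 30000 + 40000 + 70000 + 70000 + 60000 = 270000

270000


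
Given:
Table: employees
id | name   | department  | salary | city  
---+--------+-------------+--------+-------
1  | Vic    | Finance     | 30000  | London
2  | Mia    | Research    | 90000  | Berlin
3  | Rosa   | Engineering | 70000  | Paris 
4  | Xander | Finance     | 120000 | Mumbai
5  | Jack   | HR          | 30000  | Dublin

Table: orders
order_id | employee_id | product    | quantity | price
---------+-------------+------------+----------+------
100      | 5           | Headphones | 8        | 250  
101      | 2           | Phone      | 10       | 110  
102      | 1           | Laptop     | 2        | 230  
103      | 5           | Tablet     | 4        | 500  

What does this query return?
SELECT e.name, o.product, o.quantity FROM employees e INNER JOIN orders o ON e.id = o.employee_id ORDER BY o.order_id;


Joining employees.id = orders.employee_id:
  employee Jack (id=5) -> order Headphones
  employee Mia (id=2) -> order Phone
  employee Vic (id=1) -> order Laptop
  employee Jack (id=5) -> order Tablet


4 rows:
Jack, Headphones, 8
Mia, Phone, 10
Vic, Laptop, 2
Jack, Tablet, 4


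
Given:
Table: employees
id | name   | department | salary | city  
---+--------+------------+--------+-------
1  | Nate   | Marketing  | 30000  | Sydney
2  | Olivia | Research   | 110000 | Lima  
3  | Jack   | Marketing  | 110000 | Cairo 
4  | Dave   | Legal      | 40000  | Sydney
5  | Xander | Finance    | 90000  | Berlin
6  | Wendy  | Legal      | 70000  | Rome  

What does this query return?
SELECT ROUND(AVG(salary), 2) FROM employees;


SUM(salary) = 450000
COUNT = 6
ROUND(AVG, 2) = ROUND(450000 / 6, 2) = 75000.0

75000.0


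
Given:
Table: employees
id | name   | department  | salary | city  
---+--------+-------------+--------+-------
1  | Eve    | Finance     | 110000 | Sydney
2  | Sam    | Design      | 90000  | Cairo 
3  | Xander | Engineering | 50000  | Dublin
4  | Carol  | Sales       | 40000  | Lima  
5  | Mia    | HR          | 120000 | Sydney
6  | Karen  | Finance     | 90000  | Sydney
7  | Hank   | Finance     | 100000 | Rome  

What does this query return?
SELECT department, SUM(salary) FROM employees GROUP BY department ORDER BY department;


Summing salary within each department:
  Design: 90000 = 90000
  Engineering: 50000 = 50000
  Finance: 110000 + 90000 + 100000 = 300000
  HR: 120000 = 120000
  Sales: 40000 = 40000


5 groups:
Design, 90000
Engineering, 50000
Finance, 300000
HR, 120000
Sales, 40000


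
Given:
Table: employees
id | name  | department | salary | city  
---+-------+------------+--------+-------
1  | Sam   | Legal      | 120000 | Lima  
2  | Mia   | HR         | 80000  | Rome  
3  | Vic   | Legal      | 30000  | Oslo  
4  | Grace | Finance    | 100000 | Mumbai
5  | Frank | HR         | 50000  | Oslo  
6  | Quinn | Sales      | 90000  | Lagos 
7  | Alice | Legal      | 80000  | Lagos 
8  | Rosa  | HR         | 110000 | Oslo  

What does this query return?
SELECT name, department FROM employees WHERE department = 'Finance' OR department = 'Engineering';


Filtering: department = 'Finance' OR 'Engineering'
Matching: 1 rows

1 rows:
Grace, Finance


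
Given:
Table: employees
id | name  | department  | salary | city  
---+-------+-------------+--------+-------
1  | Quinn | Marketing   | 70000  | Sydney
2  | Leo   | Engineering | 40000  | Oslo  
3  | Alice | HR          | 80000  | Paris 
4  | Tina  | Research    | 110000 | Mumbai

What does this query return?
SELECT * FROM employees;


SELECT * returns all 4 rows with all columns

4 rows:
1, Quinn, Marketing, 70000, Sydney
2, Leo, Engineering, 40000, Oslo
3, Alice, HR, 80000, Paris
4, Tina, Research, 110000, Mumbai


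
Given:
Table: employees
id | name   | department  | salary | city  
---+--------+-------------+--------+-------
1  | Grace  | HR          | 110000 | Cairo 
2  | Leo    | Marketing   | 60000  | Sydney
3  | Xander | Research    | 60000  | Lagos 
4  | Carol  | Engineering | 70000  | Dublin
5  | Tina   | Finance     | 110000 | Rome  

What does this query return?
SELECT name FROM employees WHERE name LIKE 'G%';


LIKE 'G%' matches names starting with 'G'
Matching: 1

1 rows:
Grace


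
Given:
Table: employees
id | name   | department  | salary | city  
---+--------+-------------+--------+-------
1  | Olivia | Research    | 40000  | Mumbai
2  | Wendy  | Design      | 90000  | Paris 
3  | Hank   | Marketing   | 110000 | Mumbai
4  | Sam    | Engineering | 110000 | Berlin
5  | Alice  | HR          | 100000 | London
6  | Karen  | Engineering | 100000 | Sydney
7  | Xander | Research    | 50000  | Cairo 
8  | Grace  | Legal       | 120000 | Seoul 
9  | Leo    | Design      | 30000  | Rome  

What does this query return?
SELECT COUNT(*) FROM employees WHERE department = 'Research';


Counting rows where department = 'Research'
  Olivia -> MATCH
  Xander -> MATCH


2


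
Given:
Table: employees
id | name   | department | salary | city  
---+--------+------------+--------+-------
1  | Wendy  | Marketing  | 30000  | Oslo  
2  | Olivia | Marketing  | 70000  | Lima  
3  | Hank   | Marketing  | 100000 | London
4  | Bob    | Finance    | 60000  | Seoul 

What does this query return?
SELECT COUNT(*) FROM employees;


COUNT(*) counts all rows

4


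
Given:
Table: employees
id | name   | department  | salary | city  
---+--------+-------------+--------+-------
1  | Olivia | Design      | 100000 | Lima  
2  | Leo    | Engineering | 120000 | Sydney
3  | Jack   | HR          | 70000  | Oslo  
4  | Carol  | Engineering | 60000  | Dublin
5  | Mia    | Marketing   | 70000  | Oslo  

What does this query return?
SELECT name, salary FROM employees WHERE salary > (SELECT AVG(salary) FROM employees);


Subquery: AVG(salary) = 84000.0
Filtering: salary > 84000.0
  Olivia (100000) -> MATCH
  Leo (120000) -> MATCH


2 rows:
Olivia, 100000
Leo, 120000


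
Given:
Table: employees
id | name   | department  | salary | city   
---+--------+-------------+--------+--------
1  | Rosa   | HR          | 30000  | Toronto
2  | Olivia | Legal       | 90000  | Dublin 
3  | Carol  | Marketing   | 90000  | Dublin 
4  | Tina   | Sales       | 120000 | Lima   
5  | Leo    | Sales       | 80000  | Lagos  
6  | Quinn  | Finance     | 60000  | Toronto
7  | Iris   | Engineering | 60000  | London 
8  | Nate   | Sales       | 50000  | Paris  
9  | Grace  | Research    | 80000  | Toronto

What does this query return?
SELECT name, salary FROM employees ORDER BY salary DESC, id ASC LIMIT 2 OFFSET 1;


Sort by salary DESC (id ASC tiebreak), then skip 1 and take 2
Rows 2 through 3

2 rows:
Olivia, 90000
Carol, 90000


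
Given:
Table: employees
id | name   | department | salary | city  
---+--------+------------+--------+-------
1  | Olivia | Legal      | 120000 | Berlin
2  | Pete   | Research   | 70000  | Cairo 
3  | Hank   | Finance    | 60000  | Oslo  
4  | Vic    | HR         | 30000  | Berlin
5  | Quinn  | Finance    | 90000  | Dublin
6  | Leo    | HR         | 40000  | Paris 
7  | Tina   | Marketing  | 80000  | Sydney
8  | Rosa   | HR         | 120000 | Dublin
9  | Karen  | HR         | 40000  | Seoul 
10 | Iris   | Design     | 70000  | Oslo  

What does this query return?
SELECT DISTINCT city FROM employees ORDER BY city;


All 'city' values (row order): Berlin, Cairo, Oslo, Berlin, Dublin, Paris, Sydney, Dublin, Seoul, Oslo
Removing duplicates leaves 7 unique value(s).

7 values:
Berlin
Cairo
Dublin
Oslo
Paris
Seoul
Sydney


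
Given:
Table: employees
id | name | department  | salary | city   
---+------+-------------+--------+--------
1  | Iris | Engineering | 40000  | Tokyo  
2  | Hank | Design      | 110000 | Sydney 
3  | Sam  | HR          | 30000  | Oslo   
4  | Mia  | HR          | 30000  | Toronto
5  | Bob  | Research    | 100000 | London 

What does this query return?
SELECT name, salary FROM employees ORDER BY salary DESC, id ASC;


Sorting by salary DESC, then id ASC for ties

5 rows:
Hank, 110000
Bob, 100000
Iris, 40000
Sam, 30000
Mia, 30000


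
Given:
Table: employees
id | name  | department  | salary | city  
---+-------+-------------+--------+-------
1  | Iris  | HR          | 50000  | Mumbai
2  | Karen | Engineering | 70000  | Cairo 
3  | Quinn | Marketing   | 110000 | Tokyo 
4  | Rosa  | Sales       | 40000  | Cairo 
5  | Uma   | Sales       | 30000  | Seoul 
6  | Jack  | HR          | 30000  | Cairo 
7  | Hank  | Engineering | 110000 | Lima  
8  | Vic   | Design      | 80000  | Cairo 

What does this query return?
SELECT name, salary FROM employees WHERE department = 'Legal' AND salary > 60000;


Filtering: department = 'Legal' AND salary > 60000
Matching: 0 rows

Empty result set (0 rows)


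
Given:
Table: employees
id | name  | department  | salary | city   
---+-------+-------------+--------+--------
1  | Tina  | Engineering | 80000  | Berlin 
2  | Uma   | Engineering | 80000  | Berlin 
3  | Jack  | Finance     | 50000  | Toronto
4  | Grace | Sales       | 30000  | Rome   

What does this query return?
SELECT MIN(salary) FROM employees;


Salaries: 80000, 80000, 50000, 30000
MIN = 30000

30000


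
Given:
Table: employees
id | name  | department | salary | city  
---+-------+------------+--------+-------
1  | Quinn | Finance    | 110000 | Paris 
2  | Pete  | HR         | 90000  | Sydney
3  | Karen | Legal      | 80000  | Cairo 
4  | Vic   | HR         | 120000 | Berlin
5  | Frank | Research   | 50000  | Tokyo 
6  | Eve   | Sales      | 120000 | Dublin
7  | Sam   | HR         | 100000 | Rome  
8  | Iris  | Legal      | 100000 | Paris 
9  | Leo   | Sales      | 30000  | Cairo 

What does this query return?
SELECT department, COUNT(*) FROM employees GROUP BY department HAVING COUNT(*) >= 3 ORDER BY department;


Groups with count >= 3:
  HR: 3 -> PASS
  Finance: 1 -> filtered out
  Legal: 2 -> filtered out
  Research: 1 -> filtered out
  Sales: 2 -> filtered out


1 groups:
HR, 3


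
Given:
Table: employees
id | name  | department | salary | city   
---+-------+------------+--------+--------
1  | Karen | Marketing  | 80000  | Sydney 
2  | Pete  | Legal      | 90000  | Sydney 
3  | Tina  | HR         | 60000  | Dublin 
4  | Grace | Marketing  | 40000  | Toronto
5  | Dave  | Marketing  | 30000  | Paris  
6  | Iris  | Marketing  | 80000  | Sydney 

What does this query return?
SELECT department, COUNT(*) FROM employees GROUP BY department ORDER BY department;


Assigning each row to its department group:
  Karen -> Marketing
  Pete -> Legal
  Tina -> HR
  Grace -> Marketing
  Dave -> Marketing
  Iris -> Marketing


3 groups:
HR, 1
Legal, 1
Marketing, 4


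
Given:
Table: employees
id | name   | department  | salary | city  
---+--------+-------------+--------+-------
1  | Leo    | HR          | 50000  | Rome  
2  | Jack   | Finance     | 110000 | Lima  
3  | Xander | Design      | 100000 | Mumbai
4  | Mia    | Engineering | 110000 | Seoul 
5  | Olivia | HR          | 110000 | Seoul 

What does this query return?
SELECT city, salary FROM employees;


Projecting columns: city, salary

5 rows:
Rome, 50000
Lima, 110000
Mumbai, 100000
Seoul, 110000
Seoul, 110000


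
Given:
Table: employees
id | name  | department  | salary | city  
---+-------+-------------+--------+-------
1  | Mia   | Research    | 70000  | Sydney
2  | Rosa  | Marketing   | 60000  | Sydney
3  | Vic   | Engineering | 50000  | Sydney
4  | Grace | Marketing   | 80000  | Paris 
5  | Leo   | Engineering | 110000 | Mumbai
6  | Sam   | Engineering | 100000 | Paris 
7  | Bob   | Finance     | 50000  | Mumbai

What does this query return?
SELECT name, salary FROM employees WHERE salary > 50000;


Filtering: salary > 50000
Matching: 5 rows

5 rows:
Mia, 70000
Rosa, 60000
Grace, 80000
Leo, 110000
Sam, 100000


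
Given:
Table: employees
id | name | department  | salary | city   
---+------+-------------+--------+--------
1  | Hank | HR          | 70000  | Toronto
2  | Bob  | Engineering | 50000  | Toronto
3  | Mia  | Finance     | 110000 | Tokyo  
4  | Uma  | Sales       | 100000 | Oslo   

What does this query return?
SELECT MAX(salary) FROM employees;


Salaries: 70000, 50000, 110000, 100000
MAX = 110000

110000


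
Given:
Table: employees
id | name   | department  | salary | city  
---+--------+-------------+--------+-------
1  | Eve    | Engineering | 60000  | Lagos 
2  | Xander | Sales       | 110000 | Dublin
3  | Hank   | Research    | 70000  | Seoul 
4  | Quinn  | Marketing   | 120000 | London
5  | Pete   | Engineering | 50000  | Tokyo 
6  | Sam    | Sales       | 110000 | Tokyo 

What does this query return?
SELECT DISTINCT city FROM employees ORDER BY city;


All 'city' values (row order): Lagos, Dublin, Seoul, London, Tokyo, Tokyo
Removing duplicates leaves 5 unique value(s).

5 values:
Dublin
Lagos
London
Seoul
Tokyo


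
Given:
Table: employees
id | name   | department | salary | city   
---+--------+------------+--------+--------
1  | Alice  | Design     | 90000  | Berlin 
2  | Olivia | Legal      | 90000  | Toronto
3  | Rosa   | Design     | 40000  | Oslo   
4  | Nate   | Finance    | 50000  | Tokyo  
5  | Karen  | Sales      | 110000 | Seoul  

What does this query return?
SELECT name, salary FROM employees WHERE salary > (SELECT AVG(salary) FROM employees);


Subquery: AVG(salary) = 76000.0
Filtering: salary > 76000.0
  Alice (90000) -> MATCH
  Olivia (90000) -> MATCH
  Karen (110000) -> MATCH


3 rows:
Alice, 90000
Olivia, 90000
Karen, 110000


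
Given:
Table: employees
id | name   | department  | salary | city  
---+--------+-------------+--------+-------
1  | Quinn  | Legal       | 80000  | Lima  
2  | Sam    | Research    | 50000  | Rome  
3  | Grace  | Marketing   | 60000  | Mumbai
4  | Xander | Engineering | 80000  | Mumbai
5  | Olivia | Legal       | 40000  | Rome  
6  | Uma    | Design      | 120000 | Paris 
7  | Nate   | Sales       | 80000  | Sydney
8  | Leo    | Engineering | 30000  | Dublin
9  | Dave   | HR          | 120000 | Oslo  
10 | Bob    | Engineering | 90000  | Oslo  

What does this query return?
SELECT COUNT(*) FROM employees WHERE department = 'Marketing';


Counting rows where department = 'Marketing'
  Grace -> MATCH


1


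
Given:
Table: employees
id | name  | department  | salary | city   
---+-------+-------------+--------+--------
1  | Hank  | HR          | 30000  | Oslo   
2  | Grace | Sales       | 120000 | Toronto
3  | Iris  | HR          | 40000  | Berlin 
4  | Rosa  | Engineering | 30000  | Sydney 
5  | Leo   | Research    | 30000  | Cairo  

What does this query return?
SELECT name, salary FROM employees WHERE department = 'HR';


Filtering: department = 'HR'
Matching rows: 2

2 rows:
Hank, 30000
Iris, 40000


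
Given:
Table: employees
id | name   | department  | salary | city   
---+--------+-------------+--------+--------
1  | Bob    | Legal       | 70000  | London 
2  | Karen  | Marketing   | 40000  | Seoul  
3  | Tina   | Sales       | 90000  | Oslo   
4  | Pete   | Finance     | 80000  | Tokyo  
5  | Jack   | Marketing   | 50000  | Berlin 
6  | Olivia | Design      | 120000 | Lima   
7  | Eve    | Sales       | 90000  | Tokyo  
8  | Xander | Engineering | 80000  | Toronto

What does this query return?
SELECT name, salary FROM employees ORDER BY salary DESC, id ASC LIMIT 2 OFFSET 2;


Sort by salary DESC (id ASC tiebreak), then skip 2 and take 2
Rows 3 through 4

2 rows:
Eve, 90000
Pete, 80000


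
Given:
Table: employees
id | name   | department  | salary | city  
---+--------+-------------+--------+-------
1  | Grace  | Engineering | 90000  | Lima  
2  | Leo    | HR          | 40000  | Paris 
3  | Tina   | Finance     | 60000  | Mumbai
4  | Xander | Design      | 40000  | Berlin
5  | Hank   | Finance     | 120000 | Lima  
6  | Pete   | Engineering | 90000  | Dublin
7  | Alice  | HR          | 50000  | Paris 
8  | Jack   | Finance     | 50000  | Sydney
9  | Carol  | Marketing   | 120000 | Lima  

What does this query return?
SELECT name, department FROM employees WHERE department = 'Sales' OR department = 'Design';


Filtering: department = 'Sales' OR 'Design'
Matching: 1 rows

1 rows:
Xander, Design


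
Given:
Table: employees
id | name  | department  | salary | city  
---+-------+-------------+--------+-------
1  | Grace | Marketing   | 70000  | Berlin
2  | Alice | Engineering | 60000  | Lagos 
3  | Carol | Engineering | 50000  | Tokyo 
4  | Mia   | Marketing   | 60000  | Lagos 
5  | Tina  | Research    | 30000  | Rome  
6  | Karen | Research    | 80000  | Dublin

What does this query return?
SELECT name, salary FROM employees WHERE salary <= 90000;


Filtering: salary <= 90000
Matching: 6 rows

6 rows:
Grace, 70000
Alice, 60000
Carol, 50000
Mia, 60000
Tina, 30000
Karen, 80000


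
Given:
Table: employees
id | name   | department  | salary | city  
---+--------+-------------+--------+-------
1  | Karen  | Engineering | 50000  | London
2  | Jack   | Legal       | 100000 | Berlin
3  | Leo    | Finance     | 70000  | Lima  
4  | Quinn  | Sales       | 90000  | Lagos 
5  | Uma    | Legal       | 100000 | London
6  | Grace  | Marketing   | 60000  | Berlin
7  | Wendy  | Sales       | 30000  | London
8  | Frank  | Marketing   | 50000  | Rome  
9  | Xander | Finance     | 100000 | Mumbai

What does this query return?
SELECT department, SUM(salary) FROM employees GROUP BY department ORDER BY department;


Summing salary within each department:
  Engineering: 50000 = 50000
  Finance: 70000 + 100000 = 170000
  Legal: 100000 + 100000 = 200000
  Marketing: 60000 + 50000 = 110000
  Sales: 90000 + 30000 = 120000


5 groups:
Engineering, 50000
Finance, 170000
Legal, 200000
Marketing, 110000
Sales, 120000


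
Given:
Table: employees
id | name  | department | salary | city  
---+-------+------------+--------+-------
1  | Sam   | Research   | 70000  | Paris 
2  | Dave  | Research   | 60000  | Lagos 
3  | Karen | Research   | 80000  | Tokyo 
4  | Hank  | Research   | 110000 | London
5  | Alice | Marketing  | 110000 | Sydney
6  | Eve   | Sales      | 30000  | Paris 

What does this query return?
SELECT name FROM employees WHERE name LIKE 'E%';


LIKE 'E%' matches names starting with 'E'
Matching: 1

1 rows:
Eve
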